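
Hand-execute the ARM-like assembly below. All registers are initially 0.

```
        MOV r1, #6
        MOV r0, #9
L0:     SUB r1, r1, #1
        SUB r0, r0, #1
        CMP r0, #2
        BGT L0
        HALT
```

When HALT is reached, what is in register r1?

r1=6
r0=9
r1=6-1=5
r0=9-1=8
CMP r0, #2  (cmp 8,2)
BGT L0: taken
r1=5-1=4
r0=8-1=7
CMP r0, #2  (cmp 7,2)
BGT L0: taken
r1=4-1=3
r0=7-1=6
CMP r0, #2  (cmp 6,2)
BGT L0: taken
r1=3-1=2
r0=6-1=5
CMP r0, #2  (cmp 5,2)
BGT L0: taken
r1=2-1=1
r0=5-1=4
CMP r0, #2  (cmp 4,2)
BGT L0: taken
r1=1-1=0
r0=4-1=3
CMP r0, #2  (cmp 3,2)
BGT L0: taken
r1=0-1=-1
r0=3-1=2
CMP r0, #2  (cmp 2,2)
BGT L0: not taken
halt.

-1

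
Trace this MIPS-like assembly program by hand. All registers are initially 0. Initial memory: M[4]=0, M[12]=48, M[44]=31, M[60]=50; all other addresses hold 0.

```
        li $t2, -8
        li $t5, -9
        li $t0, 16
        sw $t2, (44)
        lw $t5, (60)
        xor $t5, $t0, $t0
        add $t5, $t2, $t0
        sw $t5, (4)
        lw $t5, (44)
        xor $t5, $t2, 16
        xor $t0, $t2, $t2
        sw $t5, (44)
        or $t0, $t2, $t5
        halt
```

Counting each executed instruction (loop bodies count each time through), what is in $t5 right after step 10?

-24

$t2=-8
$t5=-9
$t0=16
sw $t2, (44) → M[44]=-8
$t5=M[60]=50
$t5=16^16=0
$t5=(-8)+16=8
sw $t5, (4) → M[4]=8
$t5=M[44]=-8
$t5=(-8)^16=-24
After step 10: $t5 = -24.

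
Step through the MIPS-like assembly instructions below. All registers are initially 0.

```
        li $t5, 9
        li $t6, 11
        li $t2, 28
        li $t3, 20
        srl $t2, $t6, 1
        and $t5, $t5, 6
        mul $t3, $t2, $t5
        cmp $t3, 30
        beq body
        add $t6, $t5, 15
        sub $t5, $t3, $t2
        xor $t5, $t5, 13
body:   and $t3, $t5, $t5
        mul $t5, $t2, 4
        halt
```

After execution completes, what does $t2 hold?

5

$t5=9
$t6=11
$t2=28
$t3=20
$t2=11>>1=5
$t5=9&6=0
$t3=5*0=0
cmp $t3, 30  (cmp 0,30)
beq body: not taken
$t6=0+15=15
$t5=0-5=-5
$t5=(-5)^13=-10
$t3=(-10)&(-10)=-10
$t5=5*4=20
halt.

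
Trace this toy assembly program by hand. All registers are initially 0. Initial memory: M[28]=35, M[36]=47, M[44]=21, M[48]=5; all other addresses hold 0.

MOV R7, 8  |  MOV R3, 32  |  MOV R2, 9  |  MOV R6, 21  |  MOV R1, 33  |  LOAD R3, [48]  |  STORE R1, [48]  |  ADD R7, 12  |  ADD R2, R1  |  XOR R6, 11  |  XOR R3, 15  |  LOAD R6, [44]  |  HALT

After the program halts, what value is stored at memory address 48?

R7=8
R3=32
R2=9
R6=21
R1=33
R3=M[48]=5
STORE R1, [48] → M[48]=33
R7=8+12=20
R2=9+33=42
R6=21^11=30
R3=5^15=10
R6=M[44]=21
halt.

33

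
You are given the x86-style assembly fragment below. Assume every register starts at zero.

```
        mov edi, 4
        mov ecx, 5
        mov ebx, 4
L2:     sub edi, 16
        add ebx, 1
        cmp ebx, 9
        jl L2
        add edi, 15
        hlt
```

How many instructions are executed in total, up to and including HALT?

after mov edi, 4: edi=4
after mov ecx, 5: ecx=5
after mov ebx, 4: ebx=4
after sub edi, 16: edi=4-16=-12
after add ebx, 1: ebx=4+1=5
cmp ebx, 9  (cmp 5,9)
jl L2: taken
after sub edi, 16: edi=(-12)-16=-28
after add ebx, 1: ebx=5+1=6
cmp ebx, 9  (cmp 6,9)
jl L2: taken
after sub edi, 16: edi=(-28)-16=-44
after add ebx, 1: ebx=6+1=7
cmp ebx, 9  (cmp 7,9)
jl L2: taken
after sub edi, 16: edi=(-44)-16=-60
after add ebx, 1: ebx=7+1=8
cmp ebx, 9  (cmp 8,9)
jl L2: taken
after sub edi, 16: edi=(-60)-16=-76
after add ebx, 1: ebx=8+1=9
cmp ebx, 9  (cmp 9,9)
jl L2: not taken
after add edi, 15: edi=(-76)+15=-61
halt.
Total executed instructions: 25.

25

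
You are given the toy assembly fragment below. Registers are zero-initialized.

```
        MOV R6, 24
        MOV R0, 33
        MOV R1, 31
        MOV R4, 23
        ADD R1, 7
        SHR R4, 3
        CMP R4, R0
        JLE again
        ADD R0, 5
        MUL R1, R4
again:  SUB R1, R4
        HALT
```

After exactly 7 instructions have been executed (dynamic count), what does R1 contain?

38

R6=24
R0=33
R1=31
R4=23
R1=31+7=38
R4=23>>3=2
CMP R4, R0  (cmp 2,33)
After step 7: R1 = 38.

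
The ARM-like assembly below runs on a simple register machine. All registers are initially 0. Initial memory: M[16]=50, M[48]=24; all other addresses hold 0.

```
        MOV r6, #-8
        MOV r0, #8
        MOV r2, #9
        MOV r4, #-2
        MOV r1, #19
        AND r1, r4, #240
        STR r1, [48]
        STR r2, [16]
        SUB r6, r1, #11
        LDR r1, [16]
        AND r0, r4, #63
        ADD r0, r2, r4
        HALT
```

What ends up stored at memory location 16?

MOV r6, #-8 → r6=-8
MOV r0, #8 → r0=8
MOV r2, #9 → r2=9
MOV r4, #-2 → r4=-2
MOV r1, #19 → r1=19
AND r1, r4, #240 → r1=(-2)&240=240
STR r1, [48] → M[48]=240
STR r2, [16] → M[16]=9
SUB r6, r1, #11 → r6=240-11=229
LDR r1, [16] → r1=M[16]=9
AND r0, r4, #63 → r0=(-2)&63=62
ADD r0, r2, r4 → r0=9+(-2)=7
halt.

9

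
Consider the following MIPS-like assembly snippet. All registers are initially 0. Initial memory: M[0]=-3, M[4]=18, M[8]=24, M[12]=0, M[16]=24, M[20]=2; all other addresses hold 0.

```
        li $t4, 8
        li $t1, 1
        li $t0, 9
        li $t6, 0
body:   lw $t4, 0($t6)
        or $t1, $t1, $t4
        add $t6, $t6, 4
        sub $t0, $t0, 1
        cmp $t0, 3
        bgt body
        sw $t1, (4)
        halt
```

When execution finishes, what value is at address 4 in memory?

after li $t4, 8: $t4=8
after li $t1, 1: $t1=1
after li $t0, 9: $t0=9
after li $t6, 0: $t6=0
after lw $t4, 0($t6): $t4=M[0]=-3
after or $t1, $t1, $t4: $t1=1|(-3)=-3
after add $t6, $t6, 4: $t6=0+4=4
after sub $t0, $t0, 1: $t0=9-1=8
cmp $t0, 3  (cmp 8,3)
bgt body: taken
after lw $t4, 0($t6): $t4=M[4]=18
after or $t1, $t1, $t4: $t1=(-3)|18=-1
after add $t6, $t6, 4: $t6=4+4=8
after sub $t0, $t0, 1: $t0=8-1=7
cmp $t0, 3  (cmp 7,3)
bgt body: taken
after lw $t4, 0($t6): $t4=M[8]=24
after or $t1, $t1, $t4: $t1=(-1)|24=-1
after add $t6, $t6, 4: $t6=8+4=12
after sub $t0, $t0, 1: $t0=7-1=6
cmp $t0, 3  (cmp 6,3)
bgt body: taken
after lw $t4, 0($t6): $t4=M[12]=0
after or $t1, $t1, $t4: $t1=(-1)|0=-1
after add $t6, $t6, 4: $t6=12+4=16
after sub $t0, $t0, 1: $t0=6-1=5
cmp $t0, 3  (cmp 5,3)
bgt body: taken
after lw $t4, 0($t6): $t4=M[16]=24
after or $t1, $t1, $t4: $t1=(-1)|24=-1
after add $t6, $t6, 4: $t6=16+4=20
after sub $t0, $t0, 1: $t0=5-1=4
cmp $t0, 3  (cmp 4,3)
bgt body: taken
after lw $t4, 0($t6): $t4=M[20]=2
after or $t1, $t1, $t4: $t1=(-1)|2=-1
after add $t6, $t6, 4: $t6=20+4=24
after sub $t0, $t0, 1: $t0=4-1=3
cmp $t0, 3  (cmp 3,3)
bgt body: not taken
sw $t1, (4) → M[4]=-1
halt.

-1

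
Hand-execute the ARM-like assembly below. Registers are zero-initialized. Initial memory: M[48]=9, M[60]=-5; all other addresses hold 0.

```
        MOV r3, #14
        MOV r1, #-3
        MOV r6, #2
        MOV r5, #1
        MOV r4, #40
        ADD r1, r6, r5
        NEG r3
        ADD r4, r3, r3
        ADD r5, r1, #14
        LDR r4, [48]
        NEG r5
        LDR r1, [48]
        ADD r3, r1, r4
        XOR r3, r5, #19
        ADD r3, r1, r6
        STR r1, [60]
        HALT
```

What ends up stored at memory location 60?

9

MOV r3, #14 → r3=14
MOV r1, #-3 → r1=-3
MOV r6, #2 → r6=2
MOV r5, #1 → r5=1
MOV r4, #40 → r4=40
ADD r1, r6, r5 → r1=2+1=3
NEG r3 → r3=-(14)=-14
ADD r4, r3, r3 → r4=(-14)+(-14)=-28
ADD r5, r1, #14 → r5=3+14=17
LDR r4, [48] → r4=M[48]=9
NEG r5 → r5=-(17)=-17
LDR r1, [48] → r1=M[48]=9
ADD r3, r1, r4 → r3=9+9=18
XOR r3, r5, #19 → r3=(-17)^19=-4
ADD r3, r1, r6 → r3=9+2=11
STR r1, [60] → M[60]=9
halt.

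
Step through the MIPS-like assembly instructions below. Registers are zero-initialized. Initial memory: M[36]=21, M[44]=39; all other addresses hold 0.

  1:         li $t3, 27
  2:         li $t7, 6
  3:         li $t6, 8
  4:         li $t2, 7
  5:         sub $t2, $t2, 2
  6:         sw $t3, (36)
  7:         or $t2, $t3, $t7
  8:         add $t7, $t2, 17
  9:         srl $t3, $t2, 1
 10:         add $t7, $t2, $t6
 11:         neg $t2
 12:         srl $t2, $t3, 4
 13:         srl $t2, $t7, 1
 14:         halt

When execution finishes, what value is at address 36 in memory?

after li $t3, 27: $t3=27
after li $t7, 6: $t7=6
after li $t6, 8: $t6=8
after li $t2, 7: $t2=7
after sub $t2, $t2, 2: $t2=7-2=5
sw $t3, (36) → M[36]=27
after or $t2, $t3, $t7: $t2=27|6=31
after add $t7, $t2, 17: $t7=31+17=48
after srl $t3, $t2, 1: $t3=31>>1=15
after add $t7, $t2, $t6: $t7=31+8=39
after neg $t2: $t2=-(31)=-31
after srl $t2, $t3, 4: $t2=15>>4=0
after srl $t2, $t7, 1: $t2=39>>1=19
halt.

27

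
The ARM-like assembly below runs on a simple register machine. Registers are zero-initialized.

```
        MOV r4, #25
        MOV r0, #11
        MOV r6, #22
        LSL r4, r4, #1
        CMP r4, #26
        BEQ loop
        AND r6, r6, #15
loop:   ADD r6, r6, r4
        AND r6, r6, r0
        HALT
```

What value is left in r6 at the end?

8

r4=25
r0=11
r6=22
r4=25<<1=50
CMP r4, #26  (cmp 50,26)
BEQ loop: not taken
r6=22&15=6
r6=6+50=56
r6=56&11=8
halt.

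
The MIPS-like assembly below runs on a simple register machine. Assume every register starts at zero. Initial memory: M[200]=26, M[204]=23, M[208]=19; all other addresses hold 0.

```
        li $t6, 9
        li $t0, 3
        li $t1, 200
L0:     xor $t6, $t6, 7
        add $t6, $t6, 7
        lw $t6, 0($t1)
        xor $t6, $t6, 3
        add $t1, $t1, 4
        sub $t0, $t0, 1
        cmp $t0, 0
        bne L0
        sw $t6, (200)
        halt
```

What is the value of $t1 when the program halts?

212

li $t6, 9 → $t6=9
li $t0, 3 → $t0=3
li $t1, 200 → $t1=200
xor $t6, $t6, 7 → $t6=9^7=14
add $t6, $t6, 7 → $t6=14+7=21
lw $t6, 0($t1) → $t6=M[200]=26
xor $t6, $t6, 3 → $t6=26^3=25
add $t1, $t1, 4 → $t1=200+4=204
sub $t0, $t0, 1 → $t0=3-1=2
cmp $t0, 0  (cmp 2,0)
bne L0: taken
xor $t6, $t6, 7 → $t6=25^7=30
add $t6, $t6, 7 → $t6=30+7=37
lw $t6, 0($t1) → $t6=M[204]=23
xor $t6, $t6, 3 → $t6=23^3=20
add $t1, $t1, 4 → $t1=204+4=208
sub $t0, $t0, 1 → $t0=2-1=1
cmp $t0, 0  (cmp 1,0)
bne L0: taken
xor $t6, $t6, 7 → $t6=20^7=19
add $t6, $t6, 7 → $t6=19+7=26
lw $t6, 0($t1) → $t6=M[208]=19
xor $t6, $t6, 3 → $t6=19^3=16
add $t1, $t1, 4 → $t1=208+4=212
sub $t0, $t0, 1 → $t0=1-1=0
cmp $t0, 0  (cmp 0,0)
bne L0: not taken
sw $t6, (200) → M[200]=16
halt.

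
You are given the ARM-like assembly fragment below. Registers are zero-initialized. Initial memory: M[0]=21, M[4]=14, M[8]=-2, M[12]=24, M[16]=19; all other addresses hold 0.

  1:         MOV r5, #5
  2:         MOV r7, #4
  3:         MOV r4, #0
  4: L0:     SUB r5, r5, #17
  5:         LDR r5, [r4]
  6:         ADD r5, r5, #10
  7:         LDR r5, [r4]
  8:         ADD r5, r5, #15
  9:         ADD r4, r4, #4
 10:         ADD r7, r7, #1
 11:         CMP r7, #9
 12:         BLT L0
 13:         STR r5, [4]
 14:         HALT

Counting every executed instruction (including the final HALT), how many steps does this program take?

50

after MOV r5, #5: r5=5
after MOV r7, #4: r7=4
after MOV r4, #0: r4=0
after SUB r5, r5, #17: r5=5-17=-12
after LDR r5, [r4]: r5=M[0]=21
after ADD r5, r5, #10: r5=21+10=31
after LDR r5, [r4]: r5=M[0]=21
after ADD r5, r5, #15: r5=21+15=36
after ADD r4, r4, #4: r4=0+4=4
after ADD r7, r7, #1: r7=4+1=5
CMP r7, #9  (cmp 5,9)
BLT L0: taken
after SUB r5, r5, #17: r5=36-17=19
after LDR r5, [r4]: r5=M[4]=14
after ADD r5, r5, #10: r5=14+10=24
after LDR r5, [r4]: r5=M[4]=14
after ADD r5, r5, #15: r5=14+15=29
after ADD r4, r4, #4: r4=4+4=8
after ADD r7, r7, #1: r7=5+1=6
CMP r7, #9  (cmp 6,9)
BLT L0: taken
after SUB r5, r5, #17: r5=29-17=12
after LDR r5, [r4]: r5=M[8]=-2
after ADD r5, r5, #10: r5=(-2)+10=8
after LDR r5, [r4]: r5=M[8]=-2
after ADD r5, r5, #15: r5=(-2)+15=13
after ADD r4, r4, #4: r4=8+4=12
after ADD r7, r7, #1: r7=6+1=7
CMP r7, #9  (cmp 7,9)
BLT L0: taken
after SUB r5, r5, #17: r5=13-17=-4
after LDR r5, [r4]: r5=M[12]=24
after ADD r5, r5, #10: r5=24+10=34
after LDR r5, [r4]: r5=M[12]=24
after ADD r5, r5, #15: r5=24+15=39
after ADD r4, r4, #4: r4=12+4=16
after ADD r7, r7, #1: r7=7+1=8
CMP r7, #9  (cmp 8,9)
BLT L0: taken
after SUB r5, r5, #17: r5=39-17=22
after LDR r5, [r4]: r5=M[16]=19
after ADD r5, r5, #10: r5=19+10=29
after LDR r5, [r4]: r5=M[16]=19
after ADD r5, r5, #15: r5=19+15=34
after ADD r4, r4, #4: r4=16+4=20
after ADD r7, r7, #1: r7=8+1=9
CMP r7, #9  (cmp 9,9)
BLT L0: not taken
STR r5, [4] → M[4]=34
halt.
Total executed instructions: 50.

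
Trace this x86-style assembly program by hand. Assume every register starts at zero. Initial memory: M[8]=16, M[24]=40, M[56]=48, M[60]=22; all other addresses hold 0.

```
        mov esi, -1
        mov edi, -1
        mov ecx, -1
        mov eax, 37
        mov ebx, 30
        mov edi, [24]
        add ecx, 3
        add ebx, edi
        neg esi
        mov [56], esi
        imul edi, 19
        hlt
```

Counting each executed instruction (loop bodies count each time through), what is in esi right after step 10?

after mov esi, -1: esi=-1
after mov edi, -1: edi=-1
after mov ecx, -1: ecx=-1
after mov eax, 37: eax=37
after mov ebx, 30: ebx=30
after mov edi, [24]: edi=M[24]=40
after add ecx, 3: ecx=(-1)+3=2
after add ebx, edi: ebx=30+40=70
after neg esi: esi=-(-1)=1
mov [56], esi → M[56]=1
After step 10: esi = 1.

1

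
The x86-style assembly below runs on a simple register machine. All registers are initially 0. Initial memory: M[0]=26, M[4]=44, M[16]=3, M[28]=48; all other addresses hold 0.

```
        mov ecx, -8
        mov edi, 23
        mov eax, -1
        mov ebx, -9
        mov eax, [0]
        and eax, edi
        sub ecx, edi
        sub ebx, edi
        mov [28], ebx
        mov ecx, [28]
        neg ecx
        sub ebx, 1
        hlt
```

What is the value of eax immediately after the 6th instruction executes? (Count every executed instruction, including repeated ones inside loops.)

18

after mov ecx, -8: ecx=-8
after mov edi, 23: edi=23
after mov eax, -1: eax=-1
after mov ebx, -9: ebx=-9
after mov eax, [0]: eax=M[0]=26
after and eax, edi: eax=26&23=18
After step 6: eax = 18.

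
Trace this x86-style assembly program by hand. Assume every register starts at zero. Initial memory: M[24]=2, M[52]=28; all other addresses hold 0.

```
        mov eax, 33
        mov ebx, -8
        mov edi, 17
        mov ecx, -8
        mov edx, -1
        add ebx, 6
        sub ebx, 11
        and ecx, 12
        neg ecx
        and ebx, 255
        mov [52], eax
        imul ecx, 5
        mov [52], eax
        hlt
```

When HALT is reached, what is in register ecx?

after mov eax, 33: eax=33
after mov ebx, -8: ebx=-8
after mov edi, 17: edi=17
after mov ecx, -8: ecx=-8
after mov edx, -1: edx=-1
after add ebx, 6: ebx=(-8)+6=-2
after sub ebx, 11: ebx=(-2)-11=-13
after and ecx, 12: ecx=(-8)&12=8
after neg ecx: ecx=-(8)=-8
after and ebx, 255: ebx=(-13)&255=243
mov [52], eax → M[52]=33
after imul ecx, 5: ecx=(-8)*5=-40
mov [52], eax → M[52]=33
halt.

-40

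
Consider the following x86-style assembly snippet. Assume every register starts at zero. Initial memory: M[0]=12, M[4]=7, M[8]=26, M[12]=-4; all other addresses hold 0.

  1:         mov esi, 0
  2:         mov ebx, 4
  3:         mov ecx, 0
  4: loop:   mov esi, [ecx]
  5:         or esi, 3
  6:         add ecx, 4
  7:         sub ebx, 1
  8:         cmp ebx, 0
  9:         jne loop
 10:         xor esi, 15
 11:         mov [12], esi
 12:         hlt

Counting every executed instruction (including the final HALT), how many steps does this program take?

30

esi=0
ebx=4
ecx=0
esi=M[0]=12
esi=12|3=15
ecx=0+4=4
ebx=4-1=3
cmp ebx, 0  (cmp 3,0)
jne loop: taken
esi=M[4]=7
esi=7|3=7
ecx=4+4=8
ebx=3-1=2
cmp ebx, 0  (cmp 2,0)
jne loop: taken
esi=M[8]=26
esi=26|3=27
ecx=8+4=12
ebx=2-1=1
cmp ebx, 0  (cmp 1,0)
jne loop: taken
esi=M[12]=-4
esi=(-4)|3=-1
ecx=12+4=16
ebx=1-1=0
cmp ebx, 0  (cmp 0,0)
jne loop: not taken
esi=(-1)^15=-16
mov [12], esi → M[12]=-16
halt.
Total executed instructions: 30.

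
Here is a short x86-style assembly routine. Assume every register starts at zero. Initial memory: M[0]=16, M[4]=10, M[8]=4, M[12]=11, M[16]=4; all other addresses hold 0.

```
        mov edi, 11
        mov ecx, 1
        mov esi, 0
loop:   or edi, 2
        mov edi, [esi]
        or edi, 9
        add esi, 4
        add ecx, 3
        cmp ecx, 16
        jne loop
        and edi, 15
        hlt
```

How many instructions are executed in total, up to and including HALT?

40

mov edi, 11 → edi=11
mov ecx, 1 → ecx=1
mov esi, 0 → esi=0
or edi, 2 → edi=11|2=11
mov edi, [esi] → edi=M[0]=16
or edi, 9 → edi=16|9=25
add esi, 4 → esi=0+4=4
add ecx, 3 → ecx=1+3=4
cmp ecx, 16  (cmp 4,16)
jne loop: taken
or edi, 2 → edi=25|2=27
mov edi, [esi] → edi=M[4]=10
or edi, 9 → edi=10|9=11
add esi, 4 → esi=4+4=8
add ecx, 3 → ecx=4+3=7
cmp ecx, 16  (cmp 7,16)
jne loop: taken
or edi, 2 → edi=11|2=11
mov edi, [esi] → edi=M[8]=4
or edi, 9 → edi=4|9=13
add esi, 4 → esi=8+4=12
add ecx, 3 → ecx=7+3=10
cmp ecx, 16  (cmp 10,16)
jne loop: taken
or edi, 2 → edi=13|2=15
mov edi, [esi] → edi=M[12]=11
or edi, 9 → edi=11|9=11
add esi, 4 → esi=12+4=16
add ecx, 3 → ecx=10+3=13
cmp ecx, 16  (cmp 13,16)
jne loop: taken
or edi, 2 → edi=11|2=11
mov edi, [esi] → edi=M[16]=4
or edi, 9 → edi=4|9=13
add esi, 4 → esi=16+4=20
add ecx, 3 → ecx=13+3=16
cmp ecx, 16  (cmp 16,16)
jne loop: not taken
and edi, 15 → edi=13&15=13
halt.
Total executed instructions: 40.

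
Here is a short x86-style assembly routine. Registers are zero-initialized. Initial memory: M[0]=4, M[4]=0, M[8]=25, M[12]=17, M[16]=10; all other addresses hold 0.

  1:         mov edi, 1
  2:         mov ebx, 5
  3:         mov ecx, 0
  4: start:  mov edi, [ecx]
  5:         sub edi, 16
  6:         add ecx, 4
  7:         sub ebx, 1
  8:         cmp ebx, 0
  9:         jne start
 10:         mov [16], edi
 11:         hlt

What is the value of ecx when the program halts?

20

after mov edi, 1: edi=1
after mov ebx, 5: ebx=5
after mov ecx, 0: ecx=0
after mov edi, [ecx]: edi=M[0]=4
after sub edi, 16: edi=4-16=-12
after add ecx, 4: ecx=0+4=4
after sub ebx, 1: ebx=5-1=4
cmp ebx, 0  (cmp 4,0)
jne start: taken
after mov edi, [ecx]: edi=M[4]=0
after sub edi, 16: edi=0-16=-16
after add ecx, 4: ecx=4+4=8
after sub ebx, 1: ebx=4-1=3
cmp ebx, 0  (cmp 3,0)
jne start: taken
after mov edi, [ecx]: edi=M[8]=25
after sub edi, 16: edi=25-16=9
after add ecx, 4: ecx=8+4=12
after sub ebx, 1: ebx=3-1=2
cmp ebx, 0  (cmp 2,0)
jne start: taken
after mov edi, [ecx]: edi=M[12]=17
after sub edi, 16: edi=17-16=1
after add ecx, 4: ecx=12+4=16
after sub ebx, 1: ebx=2-1=1
cmp ebx, 0  (cmp 1,0)
jne start: taken
after mov edi, [ecx]: edi=M[16]=10
after sub edi, 16: edi=10-16=-6
after add ecx, 4: ecx=16+4=20
after sub ebx, 1: ebx=1-1=0
cmp ebx, 0  (cmp 0,0)
jne start: not taken
mov [16], edi → M[16]=-6
halt.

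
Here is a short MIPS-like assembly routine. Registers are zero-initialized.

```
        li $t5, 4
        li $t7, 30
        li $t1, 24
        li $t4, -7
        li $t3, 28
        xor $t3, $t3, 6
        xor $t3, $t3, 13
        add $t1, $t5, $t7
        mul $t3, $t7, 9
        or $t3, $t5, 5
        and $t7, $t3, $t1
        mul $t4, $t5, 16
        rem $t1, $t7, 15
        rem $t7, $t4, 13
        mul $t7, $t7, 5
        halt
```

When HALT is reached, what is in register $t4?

64

li $t5, 4 → $t5=4
li $t7, 30 → $t7=30
li $t1, 24 → $t1=24
li $t4, -7 → $t4=-7
li $t3, 28 → $t3=28
xor $t3, $t3, 6 → $t3=28^6=26
xor $t3, $t3, 13 → $t3=26^13=23
add $t1, $t5, $t7 → $t1=4+30=34
mul $t3, $t7, 9 → $t3=30*9=270
or $t3, $t5, 5 → $t3=4|5=5
and $t7, $t3, $t1 → $t7=5&34=0
mul $t4, $t5, 16 → $t4=4*16=64
rem $t1, $t7, 15 → $t1=0%15=0
rem $t7, $t4, 13 → $t7=64%13=12
mul $t7, $t7, 5 → $t7=12*5=60
halt.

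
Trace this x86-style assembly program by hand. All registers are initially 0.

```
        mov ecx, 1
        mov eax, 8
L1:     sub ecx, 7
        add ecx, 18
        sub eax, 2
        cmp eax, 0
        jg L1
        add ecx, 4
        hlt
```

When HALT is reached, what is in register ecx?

after mov ecx, 1: ecx=1
after mov eax, 8: eax=8
after sub ecx, 7: ecx=1-7=-6
after add ecx, 18: ecx=(-6)+18=12
after sub eax, 2: eax=8-2=6
cmp eax, 0  (cmp 6,0)
jg L1: taken
after sub ecx, 7: ecx=12-7=5
after add ecx, 18: ecx=5+18=23
after sub eax, 2: eax=6-2=4
cmp eax, 0  (cmp 4,0)
jg L1: taken
after sub ecx, 7: ecx=23-7=16
after add ecx, 18: ecx=16+18=34
after sub eax, 2: eax=4-2=2
cmp eax, 0  (cmp 2,0)
jg L1: taken
after sub ecx, 7: ecx=34-7=27
after add ecx, 18: ecx=27+18=45
after sub eax, 2: eax=2-2=0
cmp eax, 0  (cmp 0,0)
jg L1: not taken
after add ecx, 4: ecx=45+4=49
halt.

49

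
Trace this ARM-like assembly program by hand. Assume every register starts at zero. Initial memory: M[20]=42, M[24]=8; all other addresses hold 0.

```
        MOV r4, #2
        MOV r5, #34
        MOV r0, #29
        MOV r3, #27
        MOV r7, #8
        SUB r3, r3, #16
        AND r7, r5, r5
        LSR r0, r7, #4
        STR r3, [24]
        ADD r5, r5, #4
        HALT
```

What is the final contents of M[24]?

11

r4=2
r5=34
r0=29
r3=27
r7=8
r3=27-16=11
r7=34&34=34
r0=34>>4=2
STR r3, [24] → M[24]=11
r5=34+4=38
halt.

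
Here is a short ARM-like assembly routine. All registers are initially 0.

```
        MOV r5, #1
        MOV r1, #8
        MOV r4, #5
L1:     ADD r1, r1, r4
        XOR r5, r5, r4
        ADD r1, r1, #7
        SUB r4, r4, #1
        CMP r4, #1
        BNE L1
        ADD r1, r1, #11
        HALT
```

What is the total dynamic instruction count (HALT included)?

29

after MOV r5, #1: r5=1
after MOV r1, #8: r1=8
after MOV r4, #5: r4=5
after ADD r1, r1, r4: r1=8+5=13
after XOR r5, r5, r4: r5=1^5=4
after ADD r1, r1, #7: r1=13+7=20
after SUB r4, r4, #1: r4=5-1=4
CMP r4, #1  (cmp 4,1)
BNE L1: taken
after ADD r1, r1, r4: r1=20+4=24
after XOR r5, r5, r4: r5=4^4=0
after ADD r1, r1, #7: r1=24+7=31
after SUB r4, r4, #1: r4=4-1=3
CMP r4, #1  (cmp 3,1)
BNE L1: taken
after ADD r1, r1, r4: r1=31+3=34
after XOR r5, r5, r4: r5=0^3=3
after ADD r1, r1, #7: r1=34+7=41
after SUB r4, r4, #1: r4=3-1=2
CMP r4, #1  (cmp 2,1)
BNE L1: taken
after ADD r1, r1, r4: r1=41+2=43
after XOR r5, r5, r4: r5=3^2=1
after ADD r1, r1, #7: r1=43+7=50
after SUB r4, r4, #1: r4=2-1=1
CMP r4, #1  (cmp 1,1)
BNE L1: not taken
after ADD r1, r1, #11: r1=50+11=61
halt.
Total executed instructions: 29.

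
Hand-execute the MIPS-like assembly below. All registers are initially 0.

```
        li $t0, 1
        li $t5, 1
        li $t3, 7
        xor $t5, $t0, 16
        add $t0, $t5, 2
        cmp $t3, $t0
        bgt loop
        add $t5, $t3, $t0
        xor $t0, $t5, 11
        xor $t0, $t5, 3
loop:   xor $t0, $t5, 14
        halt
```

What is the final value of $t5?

26

li $t0, 1 → $t0=1
li $t5, 1 → $t5=1
li $t3, 7 → $t3=7
xor $t5, $t0, 16 → $t5=1^16=17
add $t0, $t5, 2 → $t0=17+2=19
cmp $t3, $t0  (cmp 7,19)
bgt loop: not taken
add $t5, $t3, $t0 → $t5=7+19=26
xor $t0, $t5, 11 → $t0=26^11=17
xor $t0, $t5, 3 → $t0=26^3=25
xor $t0, $t5, 14 → $t0=26^14=20
halt.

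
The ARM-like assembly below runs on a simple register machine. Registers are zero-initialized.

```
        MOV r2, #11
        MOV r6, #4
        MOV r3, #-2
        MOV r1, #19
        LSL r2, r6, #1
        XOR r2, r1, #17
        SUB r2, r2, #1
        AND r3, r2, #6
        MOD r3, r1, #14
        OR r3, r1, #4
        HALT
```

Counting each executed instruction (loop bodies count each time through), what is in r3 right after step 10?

after MOV r2, #11: r2=11
after MOV r6, #4: r6=4
after MOV r3, #-2: r3=-2
after MOV r1, #19: r1=19
after LSL r2, r6, #1: r2=4<<1=8
after XOR r2, r1, #17: r2=19^17=2
after SUB r2, r2, #1: r2=2-1=1
after AND r3, r2, #6: r3=1&6=0
after MOD r3, r1, #14: r3=19%14=5
after OR r3, r1, #4: r3=19|4=23
After step 10: r3 = 23.

23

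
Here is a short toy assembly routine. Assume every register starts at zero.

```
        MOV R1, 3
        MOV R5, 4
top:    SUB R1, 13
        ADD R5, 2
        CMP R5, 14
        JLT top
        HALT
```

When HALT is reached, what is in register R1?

R1=3
R5=4
R1=3-13=-10
R5=4+2=6
CMP R5, 14  (cmp 6,14)
JLT top: taken
R1=(-10)-13=-23
R5=6+2=8
CMP R5, 14  (cmp 8,14)
JLT top: taken
R1=(-23)-13=-36
R5=8+2=10
CMP R5, 14  (cmp 10,14)
JLT top: taken
R1=(-36)-13=-49
R5=10+2=12
CMP R5, 14  (cmp 12,14)
JLT top: taken
R1=(-49)-13=-62
R5=12+2=14
CMP R5, 14  (cmp 14,14)
JLT top: not taken
halt.

-62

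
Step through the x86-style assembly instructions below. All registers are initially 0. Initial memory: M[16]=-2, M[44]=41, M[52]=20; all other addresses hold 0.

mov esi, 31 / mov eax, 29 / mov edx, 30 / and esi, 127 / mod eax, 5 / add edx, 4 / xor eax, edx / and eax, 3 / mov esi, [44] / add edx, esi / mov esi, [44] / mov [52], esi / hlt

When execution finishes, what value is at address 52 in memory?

mov esi, 31 → esi=31
mov eax, 29 → eax=29
mov edx, 30 → edx=30
and esi, 127 → esi=31&127=31
mod eax, 5 → eax=29%5=4
add edx, 4 → edx=30+4=34
xor eax, edx → eax=4^34=38
and eax, 3 → eax=38&3=2
mov esi, [44] → esi=M[44]=41
add edx, esi → edx=34+41=75
mov esi, [44] → esi=M[44]=41
mov [52], esi → M[52]=41
halt.

41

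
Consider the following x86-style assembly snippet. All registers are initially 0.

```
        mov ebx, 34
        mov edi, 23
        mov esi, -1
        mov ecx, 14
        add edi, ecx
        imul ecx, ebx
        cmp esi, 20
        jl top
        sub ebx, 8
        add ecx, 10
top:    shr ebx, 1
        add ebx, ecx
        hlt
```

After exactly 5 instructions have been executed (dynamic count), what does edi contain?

mov ebx, 34 → ebx=34
mov edi, 23 → edi=23
mov esi, -1 → esi=-1
mov ecx, 14 → ecx=14
add edi, ecx → edi=23+14=37
After step 5: edi = 37.

37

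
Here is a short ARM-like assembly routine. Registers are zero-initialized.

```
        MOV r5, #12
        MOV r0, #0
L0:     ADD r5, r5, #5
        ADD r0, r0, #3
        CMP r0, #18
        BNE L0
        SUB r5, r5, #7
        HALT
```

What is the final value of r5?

MOV r5, #12 → r5=12
MOV r0, #0 → r0=0
ADD r5, r5, #5 → r5=12+5=17
ADD r0, r0, #3 → r0=0+3=3
CMP r0, #18  (cmp 3,18)
BNE L0: taken
ADD r5, r5, #5 → r5=17+5=22
ADD r0, r0, #3 → r0=3+3=6
CMP r0, #18  (cmp 6,18)
BNE L0: taken
ADD r5, r5, #5 → r5=22+5=27
ADD r0, r0, #3 → r0=6+3=9
CMP r0, #18  (cmp 9,18)
BNE L0: taken
ADD r5, r5, #5 → r5=27+5=32
ADD r0, r0, #3 → r0=9+3=12
CMP r0, #18  (cmp 12,18)
BNE L0: taken
ADD r5, r5, #5 → r5=32+5=37
ADD r0, r0, #3 → r0=12+3=15
CMP r0, #18  (cmp 15,18)
BNE L0: taken
ADD r5, r5, #5 → r5=37+5=42
ADD r0, r0, #3 → r0=15+3=18
CMP r0, #18  (cmp 18,18)
BNE L0: not taken
SUB r5, r5, #7 → r5=42-7=35
halt.

35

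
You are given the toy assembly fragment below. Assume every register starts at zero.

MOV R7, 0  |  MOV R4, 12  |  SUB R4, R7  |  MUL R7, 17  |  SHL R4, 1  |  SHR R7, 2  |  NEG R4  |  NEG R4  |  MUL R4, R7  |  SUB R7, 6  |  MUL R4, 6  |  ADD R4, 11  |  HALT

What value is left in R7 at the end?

after MOV R7, 0: R7=0
after MOV R4, 12: R4=12
after SUB R4, R7: R4=12-0=12
after MUL R7, 17: R7=0*17=0
after SHL R4, 1: R4=12<<1=24
after SHR R7, 2: R7=0>>2=0
after NEG R4: R4=-(24)=-24
after NEG R4: R4=-(-24)=24
after MUL R4, R7: R4=24*0=0
after SUB R7, 6: R7=0-6=-6
after MUL R4, 6: R4=0*6=0
after ADD R4, 11: R4=0+11=11
halt.

-6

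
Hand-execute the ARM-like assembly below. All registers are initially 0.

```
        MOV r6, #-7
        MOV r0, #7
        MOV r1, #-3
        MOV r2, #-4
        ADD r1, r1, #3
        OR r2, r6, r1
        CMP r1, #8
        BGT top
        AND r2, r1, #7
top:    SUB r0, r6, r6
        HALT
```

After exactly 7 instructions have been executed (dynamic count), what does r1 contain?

after MOV r6, #-7: r6=-7
after MOV r0, #7: r0=7
after MOV r1, #-3: r1=-3
after MOV r2, #-4: r2=-4
after ADD r1, r1, #3: r1=(-3)+3=0
after OR r2, r6, r1: r2=(-7)|0=-7
CMP r1, #8  (cmp 0,8)
After step 7: r1 = 0.

0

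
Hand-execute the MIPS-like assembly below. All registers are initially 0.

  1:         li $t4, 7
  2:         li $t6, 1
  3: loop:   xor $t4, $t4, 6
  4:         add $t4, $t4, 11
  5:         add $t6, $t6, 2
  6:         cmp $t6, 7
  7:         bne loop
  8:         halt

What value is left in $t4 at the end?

li $t4, 7 → $t4=7
li $t6, 1 → $t6=1
xor $t4, $t4, 6 → $t4=7^6=1
add $t4, $t4, 11 → $t4=1+11=12
add $t6, $t6, 2 → $t6=1+2=3
cmp $t6, 7  (cmp 3,7)
bne loop: taken
xor $t4, $t4, 6 → $t4=12^6=10
add $t4, $t4, 11 → $t4=10+11=21
add $t6, $t6, 2 → $t6=3+2=5
cmp $t6, 7  (cmp 5,7)
bne loop: taken
xor $t4, $t4, 6 → $t4=21^6=19
add $t4, $t4, 11 → $t4=19+11=30
add $t6, $t6, 2 → $t6=5+2=7
cmp $t6, 7  (cmp 7,7)
bne loop: not taken
halt.

30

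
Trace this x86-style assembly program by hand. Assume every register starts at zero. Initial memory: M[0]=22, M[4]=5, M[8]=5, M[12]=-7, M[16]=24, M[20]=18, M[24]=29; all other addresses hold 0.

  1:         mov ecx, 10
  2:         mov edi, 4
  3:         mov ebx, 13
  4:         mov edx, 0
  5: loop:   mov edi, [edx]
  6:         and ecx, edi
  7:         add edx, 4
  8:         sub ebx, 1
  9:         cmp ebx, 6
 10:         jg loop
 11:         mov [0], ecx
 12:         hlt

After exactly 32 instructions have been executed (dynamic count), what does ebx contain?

8

after mov ecx, 10: ecx=10
after mov edi, 4: edi=4
after mov ebx, 13: ebx=13
after mov edx, 0: edx=0
after mov edi, [edx]: edi=M[0]=22
after and ecx, edi: ecx=10&22=2
after add edx, 4: edx=0+4=4
after sub ebx, 1: ebx=13-1=12
cmp ebx, 6  (cmp 12,6)
jg loop: taken
after mov edi, [edx]: edi=M[4]=5
after and ecx, edi: ecx=2&5=0
after add edx, 4: edx=4+4=8
after sub ebx, 1: ebx=12-1=11
cmp ebx, 6  (cmp 11,6)
jg loop: taken
after mov edi, [edx]: edi=M[8]=5
after and ecx, edi: ecx=0&5=0
after add edx, 4: edx=8+4=12
after sub ebx, 1: ebx=11-1=10
cmp ebx, 6  (cmp 10,6)
jg loop: taken
after mov edi, [edx]: edi=M[12]=-7
after and ecx, edi: ecx=0&(-7)=0
after add edx, 4: edx=12+4=16
after sub ebx, 1: ebx=10-1=9
cmp ebx, 6  (cmp 9,6)
jg loop: taken
after mov edi, [edx]: edi=M[16]=24
after and ecx, edi: ecx=0&24=0
after add edx, 4: edx=16+4=20
after sub ebx, 1: ebx=9-1=8
After step 32: ebx = 8.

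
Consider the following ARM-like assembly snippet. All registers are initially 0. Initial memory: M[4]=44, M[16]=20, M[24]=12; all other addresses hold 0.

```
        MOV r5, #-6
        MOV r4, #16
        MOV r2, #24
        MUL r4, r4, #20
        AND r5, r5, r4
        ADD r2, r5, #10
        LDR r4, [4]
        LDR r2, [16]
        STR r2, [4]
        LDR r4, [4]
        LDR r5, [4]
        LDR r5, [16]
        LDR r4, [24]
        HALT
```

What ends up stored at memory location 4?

after MOV r5, #-6: r5=-6
after MOV r4, #16: r4=16
after MOV r2, #24: r2=24
after MUL r4, r4, #20: r4=16*20=320
after AND r5, r5, r4: r5=(-6)&320=320
after ADD r2, r5, #10: r2=320+10=330
after LDR r4, [4]: r4=M[4]=44
after LDR r2, [16]: r2=M[16]=20
STR r2, [4] → M[4]=20
after LDR r4, [4]: r4=M[4]=20
after LDR r5, [4]: r5=M[4]=20
after LDR r5, [16]: r5=M[16]=20
after LDR r4, [24]: r4=M[24]=12
halt.

20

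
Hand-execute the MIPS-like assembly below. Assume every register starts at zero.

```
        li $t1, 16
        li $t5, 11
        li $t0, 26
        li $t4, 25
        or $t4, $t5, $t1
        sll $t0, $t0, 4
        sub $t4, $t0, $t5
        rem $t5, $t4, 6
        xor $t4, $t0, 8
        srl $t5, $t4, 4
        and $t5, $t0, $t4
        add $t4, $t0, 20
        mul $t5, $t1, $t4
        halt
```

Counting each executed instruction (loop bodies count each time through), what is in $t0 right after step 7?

416

after li $t1, 16: $t1=16
after li $t5, 11: $t5=11
after li $t0, 26: $t0=26
after li $t4, 25: $t4=25
after or $t4, $t5, $t1: $t4=11|16=27
after sll $t0, $t0, 4: $t0=26<<4=416
after sub $t4, $t0, $t5: $t4=416-11=405
After step 7: $t0 = 416.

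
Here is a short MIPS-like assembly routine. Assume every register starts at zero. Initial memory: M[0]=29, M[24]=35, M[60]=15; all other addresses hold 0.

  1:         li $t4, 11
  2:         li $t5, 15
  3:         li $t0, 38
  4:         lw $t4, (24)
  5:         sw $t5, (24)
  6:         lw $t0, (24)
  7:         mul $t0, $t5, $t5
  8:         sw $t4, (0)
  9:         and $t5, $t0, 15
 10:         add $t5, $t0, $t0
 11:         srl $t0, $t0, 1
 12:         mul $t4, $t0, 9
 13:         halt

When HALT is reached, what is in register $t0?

112

after li $t4, 11: $t4=11
after li $t5, 15: $t5=15
after li $t0, 38: $t0=38
after lw $t4, (24): $t4=M[24]=35
sw $t5, (24) → M[24]=15
after lw $t0, (24): $t0=M[24]=15
after mul $t0, $t5, $t5: $t0=15*15=225
sw $t4, (0) → M[0]=35
after and $t5, $t0, 15: $t5=225&15=1
after add $t5, $t0, $t0: $t5=225+225=450
after srl $t0, $t0, 1: $t0=225>>1=112
after mul $t4, $t0, 9: $t4=112*9=1008
halt.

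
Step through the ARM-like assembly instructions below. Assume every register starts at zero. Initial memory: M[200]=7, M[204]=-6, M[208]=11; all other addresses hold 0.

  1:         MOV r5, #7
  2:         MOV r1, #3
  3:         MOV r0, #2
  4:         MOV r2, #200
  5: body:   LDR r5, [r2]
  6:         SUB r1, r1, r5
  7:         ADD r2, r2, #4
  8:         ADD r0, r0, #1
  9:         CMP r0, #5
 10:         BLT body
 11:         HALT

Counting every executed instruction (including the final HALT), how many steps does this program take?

after MOV r5, #7: r5=7
after MOV r1, #3: r1=3
after MOV r0, #2: r0=2
after MOV r2, #200: r2=200
after LDR r5, [r2]: r5=M[200]=7
after SUB r1, r1, r5: r1=3-7=-4
after ADD r2, r2, #4: r2=200+4=204
after ADD r0, r0, #1: r0=2+1=3
CMP r0, #5  (cmp 3,5)
BLT body: taken
after LDR r5, [r2]: r5=M[204]=-6
after SUB r1, r1, r5: r1=(-4)-(-6)=2
after ADD r2, r2, #4: r2=204+4=208
after ADD r0, r0, #1: r0=3+1=4
CMP r0, #5  (cmp 4,5)
BLT body: taken
after LDR r5, [r2]: r5=M[208]=11
after SUB r1, r1, r5: r1=2-11=-9
after ADD r2, r2, #4: r2=208+4=212
after ADD r0, r0, #1: r0=4+1=5
CMP r0, #5  (cmp 5,5)
BLT body: not taken
halt.
Total executed instructions: 23.

23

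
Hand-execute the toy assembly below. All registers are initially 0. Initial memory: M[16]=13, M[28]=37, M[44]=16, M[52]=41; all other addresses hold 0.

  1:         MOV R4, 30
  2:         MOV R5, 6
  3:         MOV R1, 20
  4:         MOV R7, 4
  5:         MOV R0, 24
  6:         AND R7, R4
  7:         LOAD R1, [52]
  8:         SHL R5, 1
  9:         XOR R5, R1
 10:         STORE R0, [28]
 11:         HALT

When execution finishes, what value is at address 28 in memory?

24

after MOV R4, 30: R4=30
after MOV R5, 6: R5=6
after MOV R1, 20: R1=20
after MOV R7, 4: R7=4
after MOV R0, 24: R0=24
after AND R7, R4: R7=4&30=4
after LOAD R1, [52]: R1=M[52]=41
after SHL R5, 1: R5=6<<1=12
after XOR R5, R1: R5=12^41=37
STORE R0, [28] → M[28]=24
halt.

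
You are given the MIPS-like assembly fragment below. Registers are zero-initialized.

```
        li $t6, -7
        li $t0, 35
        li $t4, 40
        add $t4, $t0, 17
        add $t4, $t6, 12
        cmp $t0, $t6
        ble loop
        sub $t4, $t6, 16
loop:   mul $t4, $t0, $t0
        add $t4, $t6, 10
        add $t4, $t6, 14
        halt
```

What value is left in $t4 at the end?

$t6=-7
$t0=35
$t4=40
$t4=35+17=52
$t4=(-7)+12=5
cmp $t0, $t6  (cmp 35,-7)
ble loop: not taken
$t4=(-7)-16=-23
$t4=35*35=1225
$t4=(-7)+10=3
$t4=(-7)+14=7
halt.

7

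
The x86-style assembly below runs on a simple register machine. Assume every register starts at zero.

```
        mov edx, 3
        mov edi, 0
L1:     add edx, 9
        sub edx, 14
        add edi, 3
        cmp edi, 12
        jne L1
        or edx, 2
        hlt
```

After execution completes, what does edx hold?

-17

after mov edx, 3: edx=3
after mov edi, 0: edi=0
after add edx, 9: edx=3+9=12
after sub edx, 14: edx=12-14=-2
after add edi, 3: edi=0+3=3
cmp edi, 12  (cmp 3,12)
jne L1: taken
after add edx, 9: edx=(-2)+9=7
after sub edx, 14: edx=7-14=-7
after add edi, 3: edi=3+3=6
cmp edi, 12  (cmp 6,12)
jne L1: taken
after add edx, 9: edx=(-7)+9=2
after sub edx, 14: edx=2-14=-12
after add edi, 3: edi=6+3=9
cmp edi, 12  (cmp 9,12)
jne L1: taken
after add edx, 9: edx=(-12)+9=-3
after sub edx, 14: edx=(-3)-14=-17
after add edi, 3: edi=9+3=12
cmp edi, 12  (cmp 12,12)
jne L1: not taken
after or edx, 2: edx=(-17)|2=-17
halt.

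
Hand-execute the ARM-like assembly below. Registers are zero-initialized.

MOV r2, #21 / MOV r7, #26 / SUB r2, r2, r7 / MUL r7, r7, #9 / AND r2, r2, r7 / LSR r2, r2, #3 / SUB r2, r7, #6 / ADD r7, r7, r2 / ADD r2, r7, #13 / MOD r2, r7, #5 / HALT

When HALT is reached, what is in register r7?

r2=21
r7=26
r2=21-26=-5
r7=26*9=234
r2=(-5)&234=234
r2=234>>3=29
r2=234-6=228
r7=234+228=462
r2=462+13=475
r2=462%5=2
halt.

462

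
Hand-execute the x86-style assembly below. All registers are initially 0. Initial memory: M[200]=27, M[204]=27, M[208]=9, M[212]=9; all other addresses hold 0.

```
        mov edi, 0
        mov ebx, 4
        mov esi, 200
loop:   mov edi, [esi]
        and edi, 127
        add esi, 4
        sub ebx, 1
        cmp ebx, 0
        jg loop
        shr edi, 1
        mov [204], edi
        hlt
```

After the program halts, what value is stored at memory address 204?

mov edi, 0 → edi=0
mov ebx, 4 → ebx=4
mov esi, 200 → esi=200
mov edi, [esi] → edi=M[200]=27
and edi, 127 → edi=27&127=27
add esi, 4 → esi=200+4=204
sub ebx, 1 → ebx=4-1=3
cmp ebx, 0  (cmp 3,0)
jg loop: taken
mov edi, [esi] → edi=M[204]=27
and edi, 127 → edi=27&127=27
add esi, 4 → esi=204+4=208
sub ebx, 1 → ebx=3-1=2
cmp ebx, 0  (cmp 2,0)
jg loop: taken
mov edi, [esi] → edi=M[208]=9
and edi, 127 → edi=9&127=9
add esi, 4 → esi=208+4=212
sub ebx, 1 → ebx=2-1=1
cmp ebx, 0  (cmp 1,0)
jg loop: taken
mov edi, [esi] → edi=M[212]=9
and edi, 127 → edi=9&127=9
add esi, 4 → esi=212+4=216
sub ebx, 1 → ebx=1-1=0
cmp ebx, 0  (cmp 0,0)
jg loop: not taken
shr edi, 1 → edi=9>>1=4
mov [204], edi → M[204]=4
halt.

4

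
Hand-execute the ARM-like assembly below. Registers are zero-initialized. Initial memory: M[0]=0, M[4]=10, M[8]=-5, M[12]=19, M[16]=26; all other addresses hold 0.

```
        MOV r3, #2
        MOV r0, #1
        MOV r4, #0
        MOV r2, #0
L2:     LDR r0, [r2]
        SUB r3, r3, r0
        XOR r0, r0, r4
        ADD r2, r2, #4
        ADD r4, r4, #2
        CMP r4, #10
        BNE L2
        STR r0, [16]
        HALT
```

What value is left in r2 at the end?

after MOV r3, #2: r3=2
after MOV r0, #1: r0=1
after MOV r4, #0: r4=0
after MOV r2, #0: r2=0
after LDR r0, [r2]: r0=M[0]=0
after SUB r3, r3, r0: r3=2-0=2
after XOR r0, r0, r4: r0=0^0=0
after ADD r2, r2, #4: r2=0+4=4
after ADD r4, r4, #2: r4=0+2=2
CMP r4, #10  (cmp 2,10)
BNE L2: taken
after LDR r0, [r2]: r0=M[4]=10
after SUB r3, r3, r0: r3=2-10=-8
after XOR r0, r0, r4: r0=10^2=8
after ADD r2, r2, #4: r2=4+4=8
after ADD r4, r4, #2: r4=2+2=4
CMP r4, #10  (cmp 4,10)
BNE L2: taken
after LDR r0, [r2]: r0=M[8]=-5
after SUB r3, r3, r0: r3=(-8)-(-5)=-3
after XOR r0, r0, r4: r0=(-5)^4=-1
after ADD r2, r2, #4: r2=8+4=12
after ADD r4, r4, #2: r4=4+2=6
CMP r4, #10  (cmp 6,10)
BNE L2: taken
after LDR r0, [r2]: r0=M[12]=19
after SUB r3, r3, r0: r3=(-3)-19=-22
after XOR r0, r0, r4: r0=19^6=21
after ADD r2, r2, #4: r2=12+4=16
after ADD r4, r4, #2: r4=6+2=8
CMP r4, #10  (cmp 8,10)
BNE L2: taken
after LDR r0, [r2]: r0=M[16]=26
after SUB r3, r3, r0: r3=(-22)-26=-48
after XOR r0, r0, r4: r0=26^8=18
after ADD r2, r2, #4: r2=16+4=20
after ADD r4, r4, #2: r4=8+2=10
CMP r4, #10  (cmp 10,10)
BNE L2: not taken
STR r0, [16] → M[16]=18
halt.

20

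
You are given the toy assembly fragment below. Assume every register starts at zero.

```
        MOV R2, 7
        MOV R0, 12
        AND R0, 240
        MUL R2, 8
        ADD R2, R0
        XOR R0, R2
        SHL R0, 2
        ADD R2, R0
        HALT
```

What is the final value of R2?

280

R2=7
R0=12
R0=12&240=0
R2=7*8=56
R2=56+0=56
R0=0^56=56
R0=56<<2=224
R2=56+224=280
halt.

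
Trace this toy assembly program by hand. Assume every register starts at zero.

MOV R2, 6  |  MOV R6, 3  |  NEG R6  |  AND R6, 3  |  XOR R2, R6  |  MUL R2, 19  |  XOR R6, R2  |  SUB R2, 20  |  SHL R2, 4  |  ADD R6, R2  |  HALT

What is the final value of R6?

1940

after MOV R2, 6: R2=6
after MOV R6, 3: R6=3
after NEG R6: R6=-(3)=-3
after AND R6, 3: R6=(-3)&3=1
after XOR R2, R6: R2=6^1=7
after MUL R2, 19: R2=7*19=133
after XOR R6, R2: R6=1^133=132
after SUB R2, 20: R2=133-20=113
after SHL R2, 4: R2=113<<4=1808
after ADD R6, R2: R6=132+1808=1940
halt.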